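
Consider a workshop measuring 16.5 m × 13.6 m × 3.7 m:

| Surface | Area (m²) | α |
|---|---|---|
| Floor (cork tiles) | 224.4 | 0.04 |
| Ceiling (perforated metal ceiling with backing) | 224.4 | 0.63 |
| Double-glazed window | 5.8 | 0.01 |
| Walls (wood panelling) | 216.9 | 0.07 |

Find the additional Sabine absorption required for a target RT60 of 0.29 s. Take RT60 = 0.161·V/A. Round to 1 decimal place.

Equivalent absorption area: A₁ = 224.4·0.04 + 224.4·0.63 + 5.8·0.01 + 216.9·0.07 = 165.589 m².
V = 830.28 m³. Required absorption A₂ = 0.161 × 830.28 / 0.29 = 460.949 sabins.
Additional absorption ΔA = 460.949 − 165.589 = 295.4 sabins.

295.4 sabins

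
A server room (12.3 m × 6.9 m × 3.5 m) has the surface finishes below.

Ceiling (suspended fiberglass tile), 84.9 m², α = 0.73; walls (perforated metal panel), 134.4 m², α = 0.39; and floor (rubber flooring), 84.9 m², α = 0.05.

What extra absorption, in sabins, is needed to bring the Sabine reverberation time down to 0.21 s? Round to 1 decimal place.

109.1 sabins

Equivalent absorption area: A₁ = 84.9×0.73 + 134.4×0.39 + 84.9×0.05 = 118.638 m².
V = 297.045 m³. Required absorption A₂ = 0.161 × 297.045 / 0.21 = 227.735 sabins.
Shortfall: 227.735 − 118.638 = 109.1 sabins.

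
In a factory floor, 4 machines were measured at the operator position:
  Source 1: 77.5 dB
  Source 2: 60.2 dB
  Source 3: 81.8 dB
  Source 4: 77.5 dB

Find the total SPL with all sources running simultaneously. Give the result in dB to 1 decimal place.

Σ 10^(Lᵢ/10) = 2.649e+08.
Back to dB: 10·log₁₀ Σ = 84.2 dB.

84.2 dB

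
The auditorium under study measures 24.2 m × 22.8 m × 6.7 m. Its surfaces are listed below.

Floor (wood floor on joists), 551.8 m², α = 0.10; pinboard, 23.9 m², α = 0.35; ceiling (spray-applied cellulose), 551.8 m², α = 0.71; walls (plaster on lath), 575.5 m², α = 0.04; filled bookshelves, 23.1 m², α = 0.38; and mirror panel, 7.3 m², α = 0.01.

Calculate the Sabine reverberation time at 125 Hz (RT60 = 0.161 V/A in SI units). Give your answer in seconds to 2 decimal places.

1.22 seconds

Summing Sᵢαᵢ: 55.180 + 8.365 + 391.778 + 23.020 + 8.778 + 0.073 → A = 487.194 sabins.
Room volume: 3696.792 m³.
T = 0.161 V/A = 0.161·3696.792/487.194 = 1.22 s.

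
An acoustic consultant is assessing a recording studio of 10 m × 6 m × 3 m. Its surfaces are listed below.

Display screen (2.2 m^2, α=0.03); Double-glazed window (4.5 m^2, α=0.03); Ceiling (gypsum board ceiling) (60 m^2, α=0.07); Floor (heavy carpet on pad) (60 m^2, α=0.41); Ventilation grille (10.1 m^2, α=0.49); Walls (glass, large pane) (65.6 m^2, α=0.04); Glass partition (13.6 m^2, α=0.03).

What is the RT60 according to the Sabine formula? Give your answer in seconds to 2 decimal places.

Equivalent absorption area: A = 2.2·0.03 + 4.5·0.03 + 60·0.07 + 60·0.41 + 10.1·0.49 + 65.6·0.04 + 13.6·0.03 = 36.982 m^2.
Volume V = 10 × 6 × 3 = 180 m³.
Sabine: RT60 = 0.161 × 180 / 36.982 = 0.78 s.

0.78 s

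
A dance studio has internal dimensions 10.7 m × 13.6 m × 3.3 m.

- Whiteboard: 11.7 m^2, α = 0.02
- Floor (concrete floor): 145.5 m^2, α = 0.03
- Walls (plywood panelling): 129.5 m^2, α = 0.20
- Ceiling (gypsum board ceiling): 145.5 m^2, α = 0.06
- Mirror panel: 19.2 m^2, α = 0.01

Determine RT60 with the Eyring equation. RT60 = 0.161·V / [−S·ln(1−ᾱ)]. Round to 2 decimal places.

Total surface area S = 11.7 + 145.5 + 129.5 + 145.5 + 19.2 = 451.4 m^2.
Σ(Sᵢαᵢ) = 11.7×0.02 + 145.5×0.03 + 129.5×0.20 + 145.5×0.06 + 19.2×0.01 = 39.421.
ᾱ = 39.421 / 451.4 = 0.0873.
Eyring denominator: −S ln(1−ᾱ) = 41.235.
V = 10.7 × 13.6 × 3.3 = 480.216 m³.
RT60 = 0.161 × 480.216 / 41.235 = 1.87 s.

1.87 sec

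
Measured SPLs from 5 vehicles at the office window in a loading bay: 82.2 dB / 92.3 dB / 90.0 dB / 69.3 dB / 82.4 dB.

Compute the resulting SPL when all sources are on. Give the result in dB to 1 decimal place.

Sum in the linear (power) domain: Σ 10^(Lᵢ/10) = 10^(82.2/10) + 10^(92.3/10) + 10^(90.0/10) + 10^(69.3/10) + 10^(82.4/10) = 3.046e+09.
L_total = 10·log₁₀(3.046e+09) = 94.8 dB.

94.8 dB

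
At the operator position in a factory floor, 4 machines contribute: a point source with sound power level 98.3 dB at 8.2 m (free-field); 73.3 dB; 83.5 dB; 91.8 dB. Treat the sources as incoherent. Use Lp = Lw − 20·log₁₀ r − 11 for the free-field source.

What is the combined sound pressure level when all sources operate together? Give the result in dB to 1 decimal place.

92.5 dB

Source at 8.2 m: Lp = 98.3 − 20·log₁₀(8.2) − 11 = 69.0 dB.
Converting to relative power and adding: 10^(69.0/10) + 10^(73.3/10) + 10^(83.5/10) + 10^(91.8/10) = 1.767e+09.
Combined level = 10 log₁₀(1.767e+09) = 92.5 dB.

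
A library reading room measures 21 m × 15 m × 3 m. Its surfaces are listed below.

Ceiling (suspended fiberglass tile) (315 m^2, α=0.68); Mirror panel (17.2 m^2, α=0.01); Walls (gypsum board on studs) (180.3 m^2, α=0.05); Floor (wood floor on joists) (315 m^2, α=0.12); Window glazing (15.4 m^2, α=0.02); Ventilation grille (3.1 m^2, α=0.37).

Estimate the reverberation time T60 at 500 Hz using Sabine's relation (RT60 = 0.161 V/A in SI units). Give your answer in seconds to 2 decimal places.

0.58 sec

Summing Sᵢαᵢ: 214.200 + 0.172 + 9.015 + 37.800 + 0.308 + 1.147 → A = 262.642 sabins.
V = 21·15·3 = 945 m³.
T = 0.161 V/A = 0.161·945/262.642 = 0.58 s.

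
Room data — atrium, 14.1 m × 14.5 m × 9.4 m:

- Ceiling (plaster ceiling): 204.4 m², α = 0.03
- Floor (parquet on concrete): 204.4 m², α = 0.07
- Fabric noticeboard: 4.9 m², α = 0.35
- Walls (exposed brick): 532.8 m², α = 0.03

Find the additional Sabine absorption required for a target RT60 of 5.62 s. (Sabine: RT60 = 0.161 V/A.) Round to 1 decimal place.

16.9 sabins

Summing Sᵢαᵢ: 6.132 + 14.308 + 1.715 + 15.984 → A₁ = 38.139 sabins.
V = 1921.83 m³. Required absorption A₂ = 0.161 × 1921.83 / 5.62 = 55.056 sabins.
Additional absorption ΔA = 55.056 − 38.139 = 16.9 sabins.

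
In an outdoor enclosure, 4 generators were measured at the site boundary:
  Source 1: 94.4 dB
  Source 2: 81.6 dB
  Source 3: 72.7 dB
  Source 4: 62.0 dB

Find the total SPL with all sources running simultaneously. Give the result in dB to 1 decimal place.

94.7 dB

Converting to relative power and adding: 10^(94.4/10) + 10^(81.6/10) + 10^(72.7/10) + 10^(62.0/10) = 2.919e+09.
Combined level = 10 log₁₀(2.919e+09) = 94.7 dB.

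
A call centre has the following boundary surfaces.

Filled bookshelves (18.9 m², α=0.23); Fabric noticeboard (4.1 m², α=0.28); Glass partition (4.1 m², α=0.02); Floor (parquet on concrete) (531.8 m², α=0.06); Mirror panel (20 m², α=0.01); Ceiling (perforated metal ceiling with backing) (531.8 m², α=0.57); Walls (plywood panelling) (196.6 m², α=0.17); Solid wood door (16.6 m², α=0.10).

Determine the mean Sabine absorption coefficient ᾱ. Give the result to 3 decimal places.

0.284

S = Σ Sᵢ = 18.9 + 4.1 + 4.1 + 531.8 + 20 + 531.8 + 196.6 + 16.6 = 1323.9 m².
A = 18.9×0.23 + 4.1×0.28 + 4.1×0.02 + 531.8×0.06 + 20×0.01 + 531.8×0.57 + 196.6×0.17 + 16.6×0.10 = 375.893 sabins.
ᾱ = 375.893 / 1323.9 = 0.284.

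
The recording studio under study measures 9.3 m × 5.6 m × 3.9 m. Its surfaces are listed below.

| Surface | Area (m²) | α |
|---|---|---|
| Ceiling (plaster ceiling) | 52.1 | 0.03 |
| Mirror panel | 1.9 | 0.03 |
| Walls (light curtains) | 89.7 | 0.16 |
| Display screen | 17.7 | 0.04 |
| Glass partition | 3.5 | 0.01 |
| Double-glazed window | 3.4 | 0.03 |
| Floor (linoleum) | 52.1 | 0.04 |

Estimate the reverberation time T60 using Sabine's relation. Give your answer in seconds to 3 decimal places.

A = Σ Sᵢαᵢ = 52.1·0.03 + 1.9·0.03 + 89.7·0.16 + 17.7·0.04 + 3.5·0.01 + 3.4·0.03 + 52.1·0.04 = 18.901 sabins.
V = 9.3·5.6·3.9 = 203.112 m³.
RT60 = 0.161 · V / A = 0.161 × 203.112 / 18.901 = 1.730 s.

1.730 seconds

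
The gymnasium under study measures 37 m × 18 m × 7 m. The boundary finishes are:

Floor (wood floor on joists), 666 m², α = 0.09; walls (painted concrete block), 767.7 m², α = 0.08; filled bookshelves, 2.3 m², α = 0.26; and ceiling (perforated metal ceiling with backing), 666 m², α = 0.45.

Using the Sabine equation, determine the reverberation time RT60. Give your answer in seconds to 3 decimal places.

1.780 sec

Summing Sᵢαᵢ: 59.940 + 61.416 + 0.598 + 299.700 → A = 421.654 sabins.
V = 37·18·7 = 4662 m³.
Sabine: RT60 = 0.161 × 4662 / 421.654 = 1.780 s.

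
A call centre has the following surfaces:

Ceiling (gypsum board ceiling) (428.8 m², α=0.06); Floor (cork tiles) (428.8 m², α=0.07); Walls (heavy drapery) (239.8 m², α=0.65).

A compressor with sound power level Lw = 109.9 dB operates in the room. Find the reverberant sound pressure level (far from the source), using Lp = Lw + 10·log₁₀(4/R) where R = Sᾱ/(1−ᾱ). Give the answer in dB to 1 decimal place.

91.7 dB

Σ(Sᵢαᵢ) = 428.8·0.06 + 428.8·0.07 + 239.8·0.65 = 211.614; total area S = 1097.4 m².
ᾱ = 0.1928, so room constant R = A/(1−ᾱ) = 262.158 m².
Lp = Lw + 10 log₁₀(4/R) = 109.9 -18.17 = 91.7 dB.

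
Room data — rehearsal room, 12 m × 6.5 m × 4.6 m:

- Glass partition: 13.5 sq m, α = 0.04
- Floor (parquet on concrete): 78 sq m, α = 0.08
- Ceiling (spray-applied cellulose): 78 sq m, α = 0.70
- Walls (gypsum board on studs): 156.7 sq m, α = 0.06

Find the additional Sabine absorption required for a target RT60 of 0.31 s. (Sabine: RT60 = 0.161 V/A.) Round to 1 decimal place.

A₁ = Σ Sᵢαᵢ = 13.5*0.04 + 78*0.08 + 78*0.70 + 156.7*0.06 = 70.782 sabins.
For T = 0.31 s, need A₂ = 0.161·V/T = 0.161·358.8/0.31 = 186.345 sabins.
ΔA = A₂ − A₁ = 186.345 − 70.782 = 115.6 sabins.

115.6 sabins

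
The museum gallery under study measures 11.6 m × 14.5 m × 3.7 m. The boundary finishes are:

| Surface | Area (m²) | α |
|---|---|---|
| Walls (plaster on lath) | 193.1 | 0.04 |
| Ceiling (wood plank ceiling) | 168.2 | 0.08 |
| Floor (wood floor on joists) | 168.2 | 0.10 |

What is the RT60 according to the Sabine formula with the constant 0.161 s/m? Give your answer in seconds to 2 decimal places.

Equivalent absorption area: A = 193.1*0.04 + 168.2*0.08 + 168.2*0.10 = 38.000 m².
V = 11.6·14.5·3.7 = 622.34 m³.
RT60 = 0.161 · V / A = 0.161 × 622.34 / 38.000 = 2.64 s.

2.64 s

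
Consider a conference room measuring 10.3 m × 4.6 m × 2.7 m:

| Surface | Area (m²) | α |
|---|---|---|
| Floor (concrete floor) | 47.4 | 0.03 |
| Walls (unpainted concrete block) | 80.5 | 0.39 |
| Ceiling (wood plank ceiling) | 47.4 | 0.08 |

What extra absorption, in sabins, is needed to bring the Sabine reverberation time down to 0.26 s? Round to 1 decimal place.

A₁ = Σ Sᵢαᵢ = 47.4·0.03 + 80.5·0.39 + 47.4·0.08 = 36.609 sabins.
Target A₂ = 0.161·127.926/0.26 = 79.216 sabins (V = 127.926 m³).
Additional absorption ΔA = 79.216 − 36.609 = 42.6 sabins.

42.6 sabins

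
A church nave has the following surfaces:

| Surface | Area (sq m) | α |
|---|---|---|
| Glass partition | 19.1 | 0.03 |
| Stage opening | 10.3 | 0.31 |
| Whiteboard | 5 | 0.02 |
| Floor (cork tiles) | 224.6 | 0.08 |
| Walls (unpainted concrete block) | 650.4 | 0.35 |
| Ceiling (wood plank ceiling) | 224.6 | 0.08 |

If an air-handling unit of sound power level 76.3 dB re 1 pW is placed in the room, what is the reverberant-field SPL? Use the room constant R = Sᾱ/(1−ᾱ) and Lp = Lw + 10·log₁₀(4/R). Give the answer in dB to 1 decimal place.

Σ(Sᵢαᵢ) = 19.1×0.03 + 10.3×0.31 + 5×0.02 + 224.6×0.08 + 650.4×0.35 + 224.6×0.08 = 267.442; total area S = 1134.0 sq m.
ᾱ = 0.2358, so room constant R = A/(1−ᾱ) = 349.963 sq m.
Lp = Lw + 10 log₁₀(4/R) = 76.3 -19.42 = 56.9 dB.

56.9 dB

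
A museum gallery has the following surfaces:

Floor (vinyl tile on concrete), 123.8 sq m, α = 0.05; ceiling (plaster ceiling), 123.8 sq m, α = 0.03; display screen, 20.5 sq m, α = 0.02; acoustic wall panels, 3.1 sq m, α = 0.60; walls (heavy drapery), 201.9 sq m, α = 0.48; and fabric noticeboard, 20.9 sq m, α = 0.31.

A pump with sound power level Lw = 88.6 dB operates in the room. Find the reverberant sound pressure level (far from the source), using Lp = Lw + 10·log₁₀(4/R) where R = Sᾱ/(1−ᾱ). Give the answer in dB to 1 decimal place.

A = 115.565 sabins; S = 494.0 sq m.
ᾱ = 0.2339, so room constant R = A/(1−ᾱ) = 150.848 sq m.
Lp = Lw + 10 log₁₀(4/R) = 88.6 -15.76 = 72.8 dB.

72.8 dB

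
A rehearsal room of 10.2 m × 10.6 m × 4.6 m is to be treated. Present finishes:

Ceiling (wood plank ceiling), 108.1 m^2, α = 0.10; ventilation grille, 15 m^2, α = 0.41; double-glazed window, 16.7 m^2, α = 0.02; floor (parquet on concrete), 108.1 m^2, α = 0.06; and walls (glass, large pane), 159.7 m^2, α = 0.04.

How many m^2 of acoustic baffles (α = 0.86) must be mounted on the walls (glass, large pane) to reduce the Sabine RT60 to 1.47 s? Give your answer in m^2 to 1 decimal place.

Summing Sᵢαᵢ: 10.810 + 6.150 + 0.334 + 6.486 + 6.388 → A₁ = 30.168 sabins.
Required A₂ = 0.161·497.352/1.47 = 54.472 sabins.
ΔA needed = 54.472 − 30.168 = 24.304 sabins.
Each m^2 of panel replacing the walls (glass, large pane) adds (0.86 − 0.04) = 0.82 sabins.
Area = ΔA/Δα = 24.304/0.82 = 29.6 m^2.

29.6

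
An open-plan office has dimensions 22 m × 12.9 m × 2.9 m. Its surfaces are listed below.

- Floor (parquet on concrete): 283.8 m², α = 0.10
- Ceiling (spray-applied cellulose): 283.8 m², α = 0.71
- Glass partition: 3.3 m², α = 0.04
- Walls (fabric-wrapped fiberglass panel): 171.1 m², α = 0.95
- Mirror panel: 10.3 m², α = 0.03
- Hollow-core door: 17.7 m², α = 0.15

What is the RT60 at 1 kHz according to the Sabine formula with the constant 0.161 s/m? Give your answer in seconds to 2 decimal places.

0.34 s

A = Σ Sᵢαᵢ = 283.8·0.10 + 283.8·0.71 + 3.3·0.04 + 171.1·0.95 + 10.3·0.03 + 17.7·0.15 = 395.519 sabins.
Room volume: 823.02 m³.
T = 0.161 V/A = 0.161·823.02/395.519 = 0.34 s.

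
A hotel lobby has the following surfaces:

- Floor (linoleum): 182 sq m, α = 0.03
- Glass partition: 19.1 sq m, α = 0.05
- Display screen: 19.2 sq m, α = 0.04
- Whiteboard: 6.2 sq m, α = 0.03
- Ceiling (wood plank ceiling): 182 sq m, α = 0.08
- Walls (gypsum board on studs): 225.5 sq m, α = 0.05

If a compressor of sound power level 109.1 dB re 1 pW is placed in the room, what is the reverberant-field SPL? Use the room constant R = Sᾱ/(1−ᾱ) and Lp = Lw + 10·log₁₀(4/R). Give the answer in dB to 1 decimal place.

99.7 dB

Σ(Sᵢαᵢ) = 182·0.03 + 19.1·0.05 + 19.2·0.04 + 6.2·0.03 + 182·0.08 + 225.5·0.05 = 33.204; total area S = 634.0 sq m.
ᾱ = 0.0524, so room constant R = A/(1−ᾱ) = 35.040 sq m.
Lp = 109.1 + 10·log₁₀(4/35.040) = 109.1 + (-9.43) = 99.7 dB.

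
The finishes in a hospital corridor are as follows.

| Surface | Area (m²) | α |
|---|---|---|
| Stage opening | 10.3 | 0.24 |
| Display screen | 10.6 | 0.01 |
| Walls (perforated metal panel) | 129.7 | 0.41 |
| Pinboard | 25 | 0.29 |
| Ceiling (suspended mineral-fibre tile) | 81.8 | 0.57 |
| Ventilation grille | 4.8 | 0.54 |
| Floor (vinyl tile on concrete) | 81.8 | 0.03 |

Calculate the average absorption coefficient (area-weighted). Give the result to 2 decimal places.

0.33

S = Σ Sᵢ = 10.3 + 10.6 + 129.7 + 25 + 81.8 + 4.8 + 81.8 = 344.0 m².
Σ(Sᵢαᵢ) = 10.3×0.24 + 10.6×0.01 + 129.7×0.41 + 25×0.29 + 81.8×0.57 + 4.8×0.54 + 81.8×0.03 = 114.677.
ᾱ = 114.677 / 344.0 = 0.33.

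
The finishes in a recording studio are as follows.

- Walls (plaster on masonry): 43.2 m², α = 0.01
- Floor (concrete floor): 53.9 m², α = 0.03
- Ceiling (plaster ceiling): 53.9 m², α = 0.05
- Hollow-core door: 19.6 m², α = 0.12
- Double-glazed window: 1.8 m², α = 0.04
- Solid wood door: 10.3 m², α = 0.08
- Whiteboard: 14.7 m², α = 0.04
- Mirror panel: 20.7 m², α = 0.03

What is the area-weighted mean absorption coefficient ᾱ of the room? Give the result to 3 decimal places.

S = Σ Sᵢ = 43.2 + 53.9 + 53.9 + 19.6 + 1.8 + 10.3 + 14.7 + 20.7 = 218.1 m².
Weighted sum Σ Sα = 9.201.
ᾱ = A/S = 0.042.

0.042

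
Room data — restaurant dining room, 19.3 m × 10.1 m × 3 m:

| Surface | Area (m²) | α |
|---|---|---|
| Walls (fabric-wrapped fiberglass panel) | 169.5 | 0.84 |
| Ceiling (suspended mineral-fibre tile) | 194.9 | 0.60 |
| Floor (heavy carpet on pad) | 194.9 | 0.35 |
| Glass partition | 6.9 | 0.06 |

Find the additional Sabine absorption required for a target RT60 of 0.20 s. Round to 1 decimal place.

142.8 sabins

A₁ = Σ Sᵢαᵢ = 169.5*0.84 + 194.9*0.60 + 194.9*0.35 + 6.9*0.06 = 327.949 sabins.
V = 584.79 m³. Required absorption A₂ = 0.161 × 584.79 / 0.20 = 470.756 sabins.
Additional absorption ΔA = 470.756 − 327.949 = 142.8 sabins.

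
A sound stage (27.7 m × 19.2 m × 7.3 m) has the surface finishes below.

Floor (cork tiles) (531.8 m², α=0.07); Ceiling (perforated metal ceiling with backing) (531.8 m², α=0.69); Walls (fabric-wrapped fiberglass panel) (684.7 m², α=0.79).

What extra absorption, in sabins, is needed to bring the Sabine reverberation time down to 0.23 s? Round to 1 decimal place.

1772.6 sabins

Total absorption A₁ = 531.8×0.07 + 531.8×0.69 + 684.7×0.79
  = 37.226 + 366.942 + 540.913 = 945.081 m² sabins.
Target A₂ = 0.161·3882.432/0.23 = 2717.702 sabins (V = 3882.432 m³).
Additional absorption ΔA = 2717.702 − 945.081 = 1772.6 sabins.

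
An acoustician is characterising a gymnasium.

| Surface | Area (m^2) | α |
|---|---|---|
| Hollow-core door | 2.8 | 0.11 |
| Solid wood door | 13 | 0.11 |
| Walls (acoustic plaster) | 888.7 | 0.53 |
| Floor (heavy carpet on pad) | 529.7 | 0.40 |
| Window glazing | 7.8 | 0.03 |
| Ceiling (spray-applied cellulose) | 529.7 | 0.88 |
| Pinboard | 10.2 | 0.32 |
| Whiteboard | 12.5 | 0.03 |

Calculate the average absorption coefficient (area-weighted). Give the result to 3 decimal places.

S = Σ Sᵢ = 2.8 + 13 + 888.7 + 529.7 + 7.8 + 529.7 + 10.2 + 12.5 = 1994.4 m^2.
Σ(Sᵢαᵢ) = 2.8*0.11 + 13*0.11 + 888.7*0.53 + 529.7*0.40 + 7.8*0.03 + 529.7*0.88 + 10.2*0.32 + 12.5*0.03 = 1154.638.
ᾱ = A/S = 0.579.

0.579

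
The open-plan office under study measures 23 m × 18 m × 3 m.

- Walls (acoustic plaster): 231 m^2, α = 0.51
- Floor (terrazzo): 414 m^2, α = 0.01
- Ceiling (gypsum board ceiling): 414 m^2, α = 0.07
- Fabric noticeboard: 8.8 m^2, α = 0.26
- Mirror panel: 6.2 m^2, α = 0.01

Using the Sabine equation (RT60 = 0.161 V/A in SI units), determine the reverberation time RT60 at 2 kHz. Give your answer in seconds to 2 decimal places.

1.30 sec

A = Σ Sᵢαᵢ = 231·0.51 + 414·0.01 + 414·0.07 + 8.8·0.26 + 6.2·0.01 = 153.280 sabins.
V = 23·18·3 = 1242 m³.
T = 0.161 V/A = 0.161·1242/153.280 = 1.30 s.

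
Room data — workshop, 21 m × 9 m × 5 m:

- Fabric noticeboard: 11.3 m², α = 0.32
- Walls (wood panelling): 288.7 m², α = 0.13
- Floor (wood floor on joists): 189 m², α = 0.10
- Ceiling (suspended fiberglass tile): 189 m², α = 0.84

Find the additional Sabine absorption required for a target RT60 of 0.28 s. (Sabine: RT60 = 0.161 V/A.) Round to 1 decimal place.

Summing Sᵢαᵢ: 3.616 + 37.531 + 18.900 + 158.760 → A₁ = 218.807 sabins.
Target A₂ = 0.161·945/0.28 = 543.375 sabins (V = 945 m³).
Additional absorption ΔA = 543.375 − 218.807 = 324.6 sabins.

324.6 sabins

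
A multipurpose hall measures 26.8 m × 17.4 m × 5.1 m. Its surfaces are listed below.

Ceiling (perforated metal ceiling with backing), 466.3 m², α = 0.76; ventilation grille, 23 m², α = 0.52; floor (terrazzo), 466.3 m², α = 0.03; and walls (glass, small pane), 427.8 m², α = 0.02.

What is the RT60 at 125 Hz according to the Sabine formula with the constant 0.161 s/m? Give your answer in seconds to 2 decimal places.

0.98 s

A = Σ Sᵢαᵢ = 466.3·0.76 + 23·0.52 + 466.3·0.03 + 427.8·0.02 = 388.893 sabins.
Volume V = 26.8 × 17.4 × 5.1 = 2378.232 m³.
RT60 = 0.161 · V / A = 0.161 × 2378.232 / 388.893 = 0.98 s.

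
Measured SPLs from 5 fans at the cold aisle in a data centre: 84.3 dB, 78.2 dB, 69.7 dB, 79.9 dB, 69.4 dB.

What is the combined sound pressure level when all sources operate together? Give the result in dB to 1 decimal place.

Σ 10^(Lᵢ/10) = 4.51e+08.
Combined level = 10 log₁₀(4.51e+08) = 86.5 dB.

86.5 dB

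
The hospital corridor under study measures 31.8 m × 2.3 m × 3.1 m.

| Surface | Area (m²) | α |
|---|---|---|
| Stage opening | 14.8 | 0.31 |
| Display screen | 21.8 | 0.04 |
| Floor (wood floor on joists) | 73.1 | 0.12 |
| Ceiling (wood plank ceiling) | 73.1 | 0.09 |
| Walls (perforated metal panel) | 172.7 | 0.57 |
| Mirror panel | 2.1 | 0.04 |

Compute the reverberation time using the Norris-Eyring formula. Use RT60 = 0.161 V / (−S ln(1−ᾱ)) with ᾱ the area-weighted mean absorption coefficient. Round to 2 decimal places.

Total surface area S = 14.8 + 21.8 + 73.1 + 73.1 + 172.7 + 2.1 = 357.6 m².
Absorption A = 14.8·0.31 + 21.8·0.04 + 73.1·0.12 + 73.1·0.09 + 172.7·0.57 + 2.1·0.04 = 119.334 sabins.
ᾱ = 119.334 / 357.6 = 0.3337.
Eyring denominator: −S ln(1−ᾱ) = 145.191.
V = 31.8 × 2.3 × 3.1 = 226.734 m³.
T = 0.161·V/[−S·ln(1−ᾱ)] = 0.161·226.734/145.191 = 0.25 s.

0.25 sec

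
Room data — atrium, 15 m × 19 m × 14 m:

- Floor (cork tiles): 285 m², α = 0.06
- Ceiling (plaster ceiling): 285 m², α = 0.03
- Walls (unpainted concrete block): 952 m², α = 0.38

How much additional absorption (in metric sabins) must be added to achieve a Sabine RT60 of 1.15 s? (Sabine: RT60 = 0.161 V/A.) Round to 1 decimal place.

171.2 sabins

Total absorption A₁ = 285×0.06 + 285×0.03 + 952×0.38
  = 17.100 + 8.550 + 361.760 = 387.410 m² sabins.
V = 3990 m³. Required absorption A₂ = 0.161 × 3990 / 1.15 = 558.600 sabins.
Shortfall: 558.600 − 387.410 = 171.2 sabins.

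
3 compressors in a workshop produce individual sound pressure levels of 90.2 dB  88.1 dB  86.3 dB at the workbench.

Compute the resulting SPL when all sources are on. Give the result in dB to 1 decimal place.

Σ 10^(Lᵢ/10) = 2.119e+09.
Back to dB: 10·log₁₀ Σ = 93.3 dB.

93.3 dB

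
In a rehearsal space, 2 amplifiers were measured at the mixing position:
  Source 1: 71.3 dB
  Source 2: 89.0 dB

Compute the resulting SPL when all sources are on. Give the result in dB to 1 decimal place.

Σ 10^(Lᵢ/10) = 8.078e+08.
Back to dB: 10·log₁₀ Σ = 89.1 dB.

89.1 dB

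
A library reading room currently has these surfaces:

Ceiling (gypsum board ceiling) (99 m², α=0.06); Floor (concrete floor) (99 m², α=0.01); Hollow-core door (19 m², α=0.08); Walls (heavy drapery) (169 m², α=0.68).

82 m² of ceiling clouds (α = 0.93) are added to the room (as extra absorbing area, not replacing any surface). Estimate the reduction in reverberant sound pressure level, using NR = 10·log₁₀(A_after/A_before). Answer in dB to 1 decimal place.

Total absorption A_before = 99*0.06 + 99*0.01 + 19*0.08 + 169*0.68
  = 5.940 + 0.990 + 1.520 + 114.920 = 123.370 m² sabins.
Treatment contributes 82·0.93 = 76.260 sabins.
New total A_after = 199.630 sabins.
NR = 10·log₁₀(199.630/123.370) = 2.1 dB.

2.1 dB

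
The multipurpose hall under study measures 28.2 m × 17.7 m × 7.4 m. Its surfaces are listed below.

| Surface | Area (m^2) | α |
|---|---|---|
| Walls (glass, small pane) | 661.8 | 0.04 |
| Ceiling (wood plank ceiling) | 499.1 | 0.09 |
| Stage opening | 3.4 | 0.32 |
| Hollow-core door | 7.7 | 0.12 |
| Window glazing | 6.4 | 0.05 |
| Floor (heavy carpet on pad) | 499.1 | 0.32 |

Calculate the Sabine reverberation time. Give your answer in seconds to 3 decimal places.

Total absorption A = 661.8×0.04 + 499.1×0.09 + 3.4×0.32 + 7.7×0.12 + 6.4×0.05 + 499.1×0.32
  = 26.472 + 44.919 + 1.088 + 0.924 + 0.320 + 159.712 = 233.435 m^2 sabins.
Volume V = 28.2 × 17.7 × 7.4 = 3693.636 m³.
Sabine: RT60 = 0.161 × 3693.636 / 233.435 = 2.547 s.

2.547 s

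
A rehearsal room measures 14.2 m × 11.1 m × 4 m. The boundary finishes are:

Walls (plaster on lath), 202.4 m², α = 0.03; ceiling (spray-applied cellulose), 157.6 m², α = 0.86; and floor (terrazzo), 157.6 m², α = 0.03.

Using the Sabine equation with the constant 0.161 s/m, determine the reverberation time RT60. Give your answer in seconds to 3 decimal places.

Total absorption A = 202.4*0.03 + 157.6*0.86 + 157.6*0.03
  = 6.072 + 135.536 + 4.728 = 146.336 m² sabins.
V = 14.2·11.1·4 = 630.48 m³.
Sabine: RT60 = 0.161 × 630.48 / 146.336 = 0.694 s.

0.694 s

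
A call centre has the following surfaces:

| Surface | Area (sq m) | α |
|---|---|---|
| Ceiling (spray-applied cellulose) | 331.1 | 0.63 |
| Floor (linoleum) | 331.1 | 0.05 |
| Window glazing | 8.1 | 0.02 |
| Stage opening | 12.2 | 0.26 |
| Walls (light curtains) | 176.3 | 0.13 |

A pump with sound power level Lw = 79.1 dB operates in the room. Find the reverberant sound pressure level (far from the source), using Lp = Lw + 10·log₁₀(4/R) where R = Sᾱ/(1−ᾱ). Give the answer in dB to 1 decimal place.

59.6 dB

Σ(Sᵢαᵢ) = 331.1·0.63 + 331.1·0.05 + 8.1·0.02 + 12.2·0.26 + 176.3·0.13 = 251.401; total area S = 858.8 sq m.
ᾱ = 0.2927, so room constant R = A/(1−ᾱ) = 355.438 sq m.
Lp = Lw + 10 log₁₀(4/R) = 79.1 -19.49 = 59.6 dB.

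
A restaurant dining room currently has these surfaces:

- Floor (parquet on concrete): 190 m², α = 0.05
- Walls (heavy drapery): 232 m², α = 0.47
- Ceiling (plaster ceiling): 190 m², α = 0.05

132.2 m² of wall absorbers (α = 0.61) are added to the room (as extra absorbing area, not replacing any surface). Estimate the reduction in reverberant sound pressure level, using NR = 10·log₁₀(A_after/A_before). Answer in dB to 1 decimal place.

A_before = Σ Sᵢαᵢ = 190×0.05 + 232×0.47 + 190×0.05 = 128.040 sabins.
Treatment contributes 132.2·0.61 = 80.642 sabins.
New total A_after = 208.682 sabins.
Reduction = 10 log₁₀(A_after/A_before) = 10 log₁₀(1.6298) = 2.1 dB.

2.1 dB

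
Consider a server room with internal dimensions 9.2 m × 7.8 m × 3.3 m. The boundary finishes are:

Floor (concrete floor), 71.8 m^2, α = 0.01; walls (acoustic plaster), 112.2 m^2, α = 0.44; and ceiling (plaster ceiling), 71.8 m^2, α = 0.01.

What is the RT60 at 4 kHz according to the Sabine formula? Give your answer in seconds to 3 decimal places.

Total absorption A = 71.8×0.01 + 112.2×0.44 + 71.8×0.01
  = 0.718 + 49.368 + 0.718 = 50.804 m^2 sabins.
Room volume: 236.808 m³.
T = 0.161 V/A = 0.161·236.808/50.804 = 0.750 s.

0.750 s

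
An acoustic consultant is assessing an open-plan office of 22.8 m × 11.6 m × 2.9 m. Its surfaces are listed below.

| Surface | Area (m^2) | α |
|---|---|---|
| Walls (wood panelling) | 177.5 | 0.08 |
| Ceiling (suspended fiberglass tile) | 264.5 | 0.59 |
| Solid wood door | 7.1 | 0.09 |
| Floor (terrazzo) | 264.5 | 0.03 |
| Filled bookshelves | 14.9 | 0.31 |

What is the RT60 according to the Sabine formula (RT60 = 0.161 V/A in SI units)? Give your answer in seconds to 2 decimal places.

Summing Sᵢαᵢ: 14.200 + 156.055 + 0.639 + 7.935 + 4.619 → A = 183.448 sabins.
Room volume: 766.992 m³.
RT60 = 0.161 · V / A = 0.161 × 766.992 / 183.448 = 0.67 s.

0.67 s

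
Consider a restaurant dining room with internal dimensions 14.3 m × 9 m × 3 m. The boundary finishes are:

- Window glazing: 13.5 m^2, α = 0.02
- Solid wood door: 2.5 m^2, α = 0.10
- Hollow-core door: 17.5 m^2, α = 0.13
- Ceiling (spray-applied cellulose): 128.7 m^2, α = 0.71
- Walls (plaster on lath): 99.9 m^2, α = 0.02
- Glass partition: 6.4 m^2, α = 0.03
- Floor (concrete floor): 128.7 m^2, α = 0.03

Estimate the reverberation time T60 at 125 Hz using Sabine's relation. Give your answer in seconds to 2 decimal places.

0.62 s

A = Σ Sᵢαᵢ = 13.5*0.02 + 2.5*0.10 + 17.5*0.13 + 128.7*0.71 + 99.9*0.02 + 6.4*0.03 + 128.7*0.03 = 100.223 sabins.
V = 14.3·9·3 = 386.1 m³.
Sabine: RT60 = 0.161 × 386.1 / 100.223 = 0.62 s.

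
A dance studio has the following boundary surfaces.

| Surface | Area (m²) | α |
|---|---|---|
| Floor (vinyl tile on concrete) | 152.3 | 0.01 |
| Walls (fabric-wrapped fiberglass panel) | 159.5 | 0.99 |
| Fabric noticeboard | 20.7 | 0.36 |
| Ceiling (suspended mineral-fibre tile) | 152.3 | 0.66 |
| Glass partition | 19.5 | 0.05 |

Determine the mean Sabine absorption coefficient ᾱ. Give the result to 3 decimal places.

Total surface area S = 504.3 m².
A = 152.3×0.01 + 159.5×0.99 + 20.7×0.36 + 152.3×0.66 + 19.5×0.05 = 268.373 sabins.
ᾱ = A/S = 0.532.

0.532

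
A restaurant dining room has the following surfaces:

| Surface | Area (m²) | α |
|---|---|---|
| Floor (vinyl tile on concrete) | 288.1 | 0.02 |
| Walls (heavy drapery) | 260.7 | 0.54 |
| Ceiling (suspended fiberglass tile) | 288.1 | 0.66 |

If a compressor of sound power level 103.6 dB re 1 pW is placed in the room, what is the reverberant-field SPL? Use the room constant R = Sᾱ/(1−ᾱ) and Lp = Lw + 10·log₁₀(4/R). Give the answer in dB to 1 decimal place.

Σ(Sᵢαᵢ) = 288.1×0.02 + 260.7×0.54 + 288.1×0.66 = 336.686; total area S = 836.9 m².
ᾱ = 336.686/836.9 = 0.4023; R = Sᾱ/(1−ᾱ) = 336.686/(1−0.4023) = 563.303 m².
Lp = Lw + 10 log₁₀(4/R) = 103.6 -21.49 = 82.1 dB.

82.1 dB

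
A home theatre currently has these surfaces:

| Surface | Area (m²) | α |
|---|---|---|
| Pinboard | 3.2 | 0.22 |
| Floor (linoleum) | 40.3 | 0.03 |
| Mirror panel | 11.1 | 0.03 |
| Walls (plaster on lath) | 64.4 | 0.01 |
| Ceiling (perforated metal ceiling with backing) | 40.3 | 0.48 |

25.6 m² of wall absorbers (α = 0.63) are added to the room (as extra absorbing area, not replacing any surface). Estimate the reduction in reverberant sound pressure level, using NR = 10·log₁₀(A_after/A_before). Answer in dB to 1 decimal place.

2.4 dB

Summing Sᵢαᵢ: 0.704 + 1.209 + 0.333 + 0.644 + 19.344 → A_before = 22.234 sabins.
Added absorption = 25.6 × 0.63 = 16.128 sabins.
A_after = 22.234 + 16.128 = 38.362 sabins.
Reduction = 10 log₁₀(A_after/A_before) = 10 log₁₀(1.7254) = 2.4 dB.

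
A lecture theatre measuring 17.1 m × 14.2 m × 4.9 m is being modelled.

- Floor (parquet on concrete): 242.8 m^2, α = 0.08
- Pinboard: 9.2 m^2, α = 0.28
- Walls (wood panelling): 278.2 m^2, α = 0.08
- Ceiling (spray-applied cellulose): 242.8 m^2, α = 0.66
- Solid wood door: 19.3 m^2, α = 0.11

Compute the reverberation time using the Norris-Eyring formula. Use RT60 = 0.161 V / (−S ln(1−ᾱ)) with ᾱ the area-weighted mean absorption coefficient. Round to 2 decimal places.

Total surface area S = 242.8 + 9.2 + 278.2 + 242.8 + 19.3 = 792.3 m^2.
Absorption A = 242.8×0.08 + 9.2×0.28 + 278.2×0.08 + 242.8×0.66 + 19.3×0.11 = 206.627 sabins.
ᾱ = 206.627 / 792.3 = 0.2608.
−S·ln(1−ᾱ) = −792.3 × ln(1 − 0.2608) = 239.423.
V = 17.1 × 14.2 × 4.9 = 1189.818 m³.
RT60 = 0.161 × 1189.818 / 239.423 = 0.80 s.

0.80 seconds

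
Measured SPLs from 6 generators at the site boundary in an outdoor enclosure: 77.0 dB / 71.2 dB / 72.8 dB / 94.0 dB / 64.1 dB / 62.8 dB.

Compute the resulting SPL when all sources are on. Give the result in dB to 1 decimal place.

94.1 dB

Σ 10^(Lᵢ/10) = 2.599e+09.
L_total = 10·log₁₀(2.599e+09) = 94.1 dB.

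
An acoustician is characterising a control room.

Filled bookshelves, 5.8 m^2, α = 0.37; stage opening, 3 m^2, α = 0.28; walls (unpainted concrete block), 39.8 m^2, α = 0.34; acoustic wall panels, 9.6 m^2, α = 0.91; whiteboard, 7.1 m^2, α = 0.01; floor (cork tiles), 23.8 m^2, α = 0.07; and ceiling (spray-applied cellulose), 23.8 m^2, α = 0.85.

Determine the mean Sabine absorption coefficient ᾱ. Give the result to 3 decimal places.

0.418

S = Σ Sᵢ = 5.8 + 3 + 39.8 + 9.6 + 7.1 + 23.8 + 23.8 = 112.9 m^2.
A = 5.8·0.37 + 3·0.28 + 39.8·0.34 + 9.6·0.91 + 7.1·0.01 + 23.8·0.07 + 23.8·0.85 = 47.221 sabins.
ᾱ = A/S = 0.418.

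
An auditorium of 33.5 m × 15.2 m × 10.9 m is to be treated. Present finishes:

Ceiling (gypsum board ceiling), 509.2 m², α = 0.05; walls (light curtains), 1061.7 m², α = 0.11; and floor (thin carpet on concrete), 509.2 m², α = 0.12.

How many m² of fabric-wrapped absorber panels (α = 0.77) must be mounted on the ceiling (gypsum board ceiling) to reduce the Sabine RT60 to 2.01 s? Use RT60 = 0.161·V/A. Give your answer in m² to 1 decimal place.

Total absorption A₁ = 509.2×0.05 + 1061.7×0.11 + 509.2×0.12
  = 25.460 + 116.787 + 61.104 = 203.351 m² sabins.
V = 5550.28 m³. Target absorption A₂ = 0.161 × 5550.28 / 2.01 = 444.575 sabins.
ΔA needed = 444.575 − 203.351 = 241.224 sabins.
Each m² of panel replacing the ceiling (gypsum board ceiling) adds (0.77 − 0.05) = 0.72 sabins.
Panel area = 241.224 / 0.72 = 335.0 m².

335.0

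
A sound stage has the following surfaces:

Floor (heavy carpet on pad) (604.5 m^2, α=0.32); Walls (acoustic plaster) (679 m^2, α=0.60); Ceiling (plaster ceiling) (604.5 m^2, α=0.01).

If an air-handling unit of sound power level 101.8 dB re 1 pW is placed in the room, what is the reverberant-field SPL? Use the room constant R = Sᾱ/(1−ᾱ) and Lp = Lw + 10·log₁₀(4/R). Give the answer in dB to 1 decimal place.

78.3 dB

Σ(Sᵢαᵢ) = 604.5·0.32 + 679·0.60 + 604.5·0.01 = 606.885; total area S = 1888.0 m^2.
ᾱ = 606.885/1888.0 = 0.3214; R = Sᾱ/(1−ᾱ) = 606.885/(1−0.3214) = 894.319 m^2.
Lp = Lw + 10 log₁₀(4/R) = 101.8 -23.49 = 78.3 dB.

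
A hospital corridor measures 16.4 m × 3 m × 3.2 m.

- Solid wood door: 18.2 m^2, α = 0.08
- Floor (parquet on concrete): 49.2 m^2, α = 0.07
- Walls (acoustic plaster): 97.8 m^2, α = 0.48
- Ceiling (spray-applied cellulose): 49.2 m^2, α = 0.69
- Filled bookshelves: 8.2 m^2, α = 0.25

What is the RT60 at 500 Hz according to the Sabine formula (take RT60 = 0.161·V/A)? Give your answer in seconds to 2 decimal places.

0.29 seconds

Summing Sᵢαᵢ: 1.456 + 3.444 + 46.944 + 33.948 + 2.050 → A = 87.842 sabins.
Volume V = 16.4 × 3 × 3.2 = 157.44 m³.
RT60 = 0.161 · V / A = 0.161 × 157.44 / 87.842 = 0.29 s.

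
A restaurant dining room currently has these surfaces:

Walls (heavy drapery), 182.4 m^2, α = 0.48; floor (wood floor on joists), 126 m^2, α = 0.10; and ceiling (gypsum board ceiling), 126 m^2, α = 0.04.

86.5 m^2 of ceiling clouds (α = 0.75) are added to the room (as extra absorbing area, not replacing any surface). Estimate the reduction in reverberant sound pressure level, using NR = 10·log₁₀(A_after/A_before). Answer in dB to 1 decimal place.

2.1 dB

A_before = Σ Sᵢαᵢ = 182.4*0.48 + 126*0.10 + 126*0.04 = 105.192 sabins.
Added absorption = 86.5 × 0.75 = 64.875 sabins.
New total A_after = 170.067 sabins.
NR = 10·log₁₀(170.067/105.192) = 2.1 dB.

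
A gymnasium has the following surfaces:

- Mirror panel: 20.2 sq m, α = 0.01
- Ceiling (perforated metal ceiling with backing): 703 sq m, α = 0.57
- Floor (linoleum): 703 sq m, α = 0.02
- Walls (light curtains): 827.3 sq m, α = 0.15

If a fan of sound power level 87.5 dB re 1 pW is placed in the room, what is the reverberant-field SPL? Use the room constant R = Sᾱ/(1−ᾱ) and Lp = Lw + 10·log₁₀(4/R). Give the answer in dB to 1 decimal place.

Σ(Sᵢαᵢ) = 20.2·0.01 + 703·0.57 + 703·0.02 + 827.3·0.15 = 539.067; total area S = 2253.5 sq m.
ᾱ = 539.067/2253.5 = 0.2392; R = Sᾱ/(1−ᾱ) = 539.067/(1−0.2392) = 708.553 sq m.
Lp = 87.5 + 10·log₁₀(4/708.553) = 87.5 + (-22.48) = 65.0 dB.

65.0 dB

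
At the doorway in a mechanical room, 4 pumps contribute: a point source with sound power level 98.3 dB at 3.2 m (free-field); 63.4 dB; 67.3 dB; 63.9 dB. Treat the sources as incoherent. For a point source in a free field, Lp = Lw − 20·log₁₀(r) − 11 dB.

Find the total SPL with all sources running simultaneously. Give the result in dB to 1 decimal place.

78.0 dB

Source at 3.2 m: Lp = 98.3 − 20·log₁₀(3.2) − 11 = 77.2 dB.
Sum in the linear (power) domain: Σ 10^(Lᵢ/10) = 10^(77.2/10) + 10^(63.4/10) + 10^(67.3/10) + 10^(63.9/10) = 6.249e+07.
Combined level = 10 log₁₀(6.249e+07) = 78.0 dB.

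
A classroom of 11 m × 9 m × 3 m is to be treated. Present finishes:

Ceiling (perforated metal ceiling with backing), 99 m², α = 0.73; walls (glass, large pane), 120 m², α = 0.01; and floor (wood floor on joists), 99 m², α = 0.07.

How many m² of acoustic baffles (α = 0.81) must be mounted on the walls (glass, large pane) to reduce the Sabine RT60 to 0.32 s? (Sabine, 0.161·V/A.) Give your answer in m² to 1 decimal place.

Equivalent absorption area: A₁ = 99·0.73 + 120·0.01 + 99·0.07 = 80.400 m².
Required A₂ = 0.161·297/0.32 = 149.428 sabins.
Absorption to add: 149.428 − 80.400 = 69.028 sabins.
Each m² of panel replacing the walls (glass, large pane) adds (0.81 − 0.01) = 0.80 sabins.
Panel area = 69.028 / 0.80 = 86.3 m².

86.3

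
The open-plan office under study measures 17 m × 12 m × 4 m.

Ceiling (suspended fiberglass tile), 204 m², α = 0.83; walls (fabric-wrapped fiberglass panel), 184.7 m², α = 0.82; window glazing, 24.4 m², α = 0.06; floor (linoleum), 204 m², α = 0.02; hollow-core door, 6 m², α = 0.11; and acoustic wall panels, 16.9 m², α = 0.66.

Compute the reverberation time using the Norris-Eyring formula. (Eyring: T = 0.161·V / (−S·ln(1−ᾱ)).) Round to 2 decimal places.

S = Σ Sᵢ = 640.0 m².
Absorption A = 204×0.83 + 184.7×0.82 + 24.4×0.06 + 204×0.02 + 6×0.11 + 16.9×0.66 = 338.132 sabins.
Mean coefficient ᾱ = A/S = 0.5283.
Eyring denominator: −S ln(1−ᾱ) = 480.904.
V = 17 × 12 × 4 = 816 m³.
RT60 = 0.161 × 816 / 480.904 = 0.27 s.

0.27 s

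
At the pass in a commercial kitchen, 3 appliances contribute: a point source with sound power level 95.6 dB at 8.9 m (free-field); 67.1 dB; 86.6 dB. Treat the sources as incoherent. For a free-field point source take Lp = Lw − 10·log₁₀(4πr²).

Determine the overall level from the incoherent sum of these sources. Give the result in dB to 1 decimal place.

Source at 8.9 m: Lp = 95.6 − 10·log₁₀(4π·8.9²) = 95.6 − 10·log₁₀(995.382) = 65.6 dB.
Σ 10^(Lᵢ/10) = 4.658e+08.
Back to dB: 10·log₁₀ Σ = 86.7 dB.

86.7 dB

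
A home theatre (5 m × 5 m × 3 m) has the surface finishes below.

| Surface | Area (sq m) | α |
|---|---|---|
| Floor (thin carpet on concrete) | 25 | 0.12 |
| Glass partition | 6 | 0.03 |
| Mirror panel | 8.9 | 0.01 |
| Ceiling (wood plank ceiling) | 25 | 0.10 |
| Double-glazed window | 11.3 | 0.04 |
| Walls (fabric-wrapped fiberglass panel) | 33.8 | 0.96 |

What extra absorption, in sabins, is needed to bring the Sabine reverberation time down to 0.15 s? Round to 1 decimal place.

41.8 sabins

Total absorption A₁ = 25·0.12 + 6·0.03 + 8.9·0.01 + 25·0.10 + 11.3·0.04 + 33.8·0.96
  = 3.000 + 0.180 + 0.089 + 2.500 + 0.452 + 32.448 = 38.669 sq m sabins.
V = 75 m³. Required absorption A₂ = 0.161 × 75 / 0.15 = 80.500 sabins.
ΔA = A₂ − A₁ = 80.500 − 38.669 = 41.8 sabins.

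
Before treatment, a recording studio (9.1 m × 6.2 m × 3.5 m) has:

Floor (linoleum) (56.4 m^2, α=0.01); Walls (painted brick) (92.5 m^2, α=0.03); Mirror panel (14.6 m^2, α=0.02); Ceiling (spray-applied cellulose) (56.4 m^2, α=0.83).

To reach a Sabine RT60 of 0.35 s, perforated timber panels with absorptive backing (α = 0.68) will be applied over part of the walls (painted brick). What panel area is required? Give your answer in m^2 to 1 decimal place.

62.1

Equivalent absorption area: A₁ = 56.4·0.01 + 92.5·0.03 + 14.6·0.02 + 56.4·0.83 = 50.443 m^2.
V = 197.47 m³. Target absorption A₂ = 0.161 × 197.47 / 0.35 = 90.836 sabins.
Absorption to add: 90.836 − 50.443 = 40.393 sabins.
Each m^2 of panel replacing the walls (painted brick) adds (0.68 − 0.03) = 0.65 sabins.
Area = ΔA/Δα = 40.393/0.65 = 62.1 m^2.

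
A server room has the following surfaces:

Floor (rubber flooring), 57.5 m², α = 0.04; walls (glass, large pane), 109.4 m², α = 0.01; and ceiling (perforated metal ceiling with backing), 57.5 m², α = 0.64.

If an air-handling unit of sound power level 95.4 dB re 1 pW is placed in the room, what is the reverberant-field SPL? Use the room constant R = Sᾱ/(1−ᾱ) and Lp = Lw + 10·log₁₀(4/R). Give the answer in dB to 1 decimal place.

84.5 dB

A = 40.194 sabins; S = 224.4 m².
ᾱ = 0.1791, so room constant R = A/(1−ᾱ) = 48.963 m².
Lp = 95.4 + 10·log₁₀(4/48.963) = 95.4 + (-10.88) = 84.5 dB.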